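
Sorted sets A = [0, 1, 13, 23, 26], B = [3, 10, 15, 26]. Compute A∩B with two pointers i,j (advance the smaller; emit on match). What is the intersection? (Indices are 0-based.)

intersection = [26]

[i=0,j=0] 0<3 → i++
[i=1,j=0] 1<3 → i++
[i=2,j=0] 13>3 → j++
[i=2,j=1] 13>10 → j++
[i=2,j=2] 13<15 → i++
[i=3,j=2] 23>15 → j++
[i=3,j=3] 23<26 → i++
[i=4,j=3] 26==26 emit → i++,j++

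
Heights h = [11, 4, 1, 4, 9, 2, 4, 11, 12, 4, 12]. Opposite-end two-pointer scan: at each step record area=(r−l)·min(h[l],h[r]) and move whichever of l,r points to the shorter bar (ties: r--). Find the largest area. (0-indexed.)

l=0 r=10: min(11,12)*10=110 best=110 *, l++
l=1 r=10: min(4,12)*9=36 best=110, l++
l=2 r=10: min(1,12)*8=8 best=110, l++
l=3 r=10: min(4,12)*7=28 best=110, l++
l=4 r=10: min(9,12)*6=54 best=110, l++
l=5 r=10: min(2,12)*5=10 best=110, l++
l=6 r=10: min(4,12)*4=16 best=110, l++
l=7 r=10: min(11,12)*3=33 best=110, l++
l=8 r=10: min(12,12)*2=24 best=110, r--
l=8 r=9: min(12,4)*1=4 best=110, r--

max area = 110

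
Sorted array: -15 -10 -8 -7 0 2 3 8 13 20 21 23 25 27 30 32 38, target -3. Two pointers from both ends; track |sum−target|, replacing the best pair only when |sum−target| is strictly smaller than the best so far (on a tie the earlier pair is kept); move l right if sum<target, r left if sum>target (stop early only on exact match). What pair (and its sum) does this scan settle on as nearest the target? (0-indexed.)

[0,16] -15+38=23 d=26 * → r--
[0,15] -15+32=17 d=20 * → r--
[0,14] -15+30=15 d=18 * → r--
[0,13] -15+27=12 d=15 * → r--
[0,12] -15+25=10 d=13 * → r--
[0,11] -15+23=8 d=11 * → r--
[0,10] -15+21=6 d=9 * → r--
[0,9] -15+20=5 d=8 * → r--
[0,8] -15+13=-2 d=1 * → r--
[0,7] -15+8=-7 d=4 → l++
[1,7] -10+8=-2 d=1 → r--
[1,6] -10+3=-7 d=4 → l++
[2,6] -8+3=-5 d=2 → l++
[3,6] -7+3=-4 d=1 → l++
[4,6] 0+3=3 d=6 → r--
[4,5] 0+2=2 d=5 → r--

pair (-15, 13) with sum -2 (|Δ|=1)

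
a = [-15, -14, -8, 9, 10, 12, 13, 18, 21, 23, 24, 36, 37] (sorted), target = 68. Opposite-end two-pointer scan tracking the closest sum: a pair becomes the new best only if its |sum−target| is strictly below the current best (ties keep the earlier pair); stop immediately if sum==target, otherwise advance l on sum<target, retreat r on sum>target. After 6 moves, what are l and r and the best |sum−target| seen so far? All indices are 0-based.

[0,12] -15+37=22 d=46 * → l++
[1,12] -14+37=23 d=45 * → l++
[2,12] -8+37=29 d=39 * → l++
[3,12] 9+37=46 d=22 * → l++
[4,12] 10+37=47 d=21 * → l++
[5,12] 12+37=49 d=19 * → l++

l=6, r=12, best |Δ|=19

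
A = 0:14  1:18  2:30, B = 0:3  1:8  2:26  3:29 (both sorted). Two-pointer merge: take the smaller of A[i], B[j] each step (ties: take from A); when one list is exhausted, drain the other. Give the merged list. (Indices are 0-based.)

i=0 j=0: A[i]=14>B[j]=3 take 3, j++
i=0 j=1: A[i]=14>B[j]=8 take 8, j++
i=0 j=2: A[i]=14<=B[j]=26 take 14, i++
i=1 j=2: A[i]=18<=B[j]=26 take 18, i++
i=2 j=2: A[i]=30>B[j]=26 take 26, j++
i=2 j=3: A[i]=30>B[j]=29 take 29, j++
i=2 j=4: B done, take A[i]=30, i++

[3, 8, 14, 18, 26, 29, 30]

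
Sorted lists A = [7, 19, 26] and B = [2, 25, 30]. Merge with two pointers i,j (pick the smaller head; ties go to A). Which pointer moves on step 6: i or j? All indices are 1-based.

i=1 j=1: A[i]=7>B[j]=2 take 2, j++
i=1 j=2: A[i]=7<=B[j]=25 take 7, i++
i=2 j=2: A[i]=19<=B[j]=25 take 19, i++
i=3 j=2: A[i]=26>B[j]=25 take 25, j++
i=3 j=3: A[i]=26<=B[j]=30 take 26, i++
i=4 j=3: A done, take B[j]=30, j++

j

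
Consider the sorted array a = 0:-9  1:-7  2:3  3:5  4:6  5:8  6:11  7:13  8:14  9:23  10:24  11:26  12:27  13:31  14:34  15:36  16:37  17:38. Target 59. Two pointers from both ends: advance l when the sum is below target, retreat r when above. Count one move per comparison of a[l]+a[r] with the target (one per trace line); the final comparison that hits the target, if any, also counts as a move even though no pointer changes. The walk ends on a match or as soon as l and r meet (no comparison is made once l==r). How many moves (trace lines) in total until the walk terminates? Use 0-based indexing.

12 moves

l=0 r=17: -9+38=29 <59, l++
l=1 r=17: -7+38=31 <59, l++
l=2 r=17: 3+38=41 <59, l++
l=3 r=17: 5+38=43 <59, l++
l=4 r=17: 6+38=44 <59, l++
l=5 r=17: 8+38=46 <59, l++
l=6 r=17: 11+38=49 <59, l++
l=7 r=17: 13+38=51 <59, l++
l=8 r=17: 14+38=52 <59, l++
l=9 r=17: 23+38=61 >59, r--
l=9 r=16: 23+37=60 >59, r--
l=9 r=15: 23+36=59, found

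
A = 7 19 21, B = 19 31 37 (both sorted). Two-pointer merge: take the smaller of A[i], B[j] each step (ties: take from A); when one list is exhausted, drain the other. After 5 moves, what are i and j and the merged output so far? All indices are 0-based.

i=0 j=0: A[i]=7<=B[j]=19 take 7, i++
i=1 j=0: A[i]=19<=B[j]=19 take 19, i++
i=2 j=0: A[i]=21>B[j]=19 take 19, j++
i=2 j=1: A[i]=21<=B[j]=31 take 21, i++
i=3 j=1: A done, take B[j]=31, j++

i=3, j=2, merged so far=[7, 19, 19, 21, 31]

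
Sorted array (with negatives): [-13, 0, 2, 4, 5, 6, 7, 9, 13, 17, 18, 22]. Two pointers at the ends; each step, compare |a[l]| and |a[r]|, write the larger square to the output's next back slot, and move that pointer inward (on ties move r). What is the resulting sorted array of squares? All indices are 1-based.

[0, 4, 16, 25, 36, 49, 81, 169, 169, 289, 324, 484]

l=1 r=12: |-13|<=|22| out[12]=484, r--
l=1 r=11: |-13|<=|18| out[11]=324, r--
l=1 r=10: |-13|<=|17| out[10]=289, r--
l=1 r=9: |-13|<=|13| out[9]=169, r--
l=1 r=8: |-13|>|9| out[8]=169, l++
l=2 r=8: |0|<=|9| out[7]=81, r--
l=2 r=7: |0|<=|7| out[6]=49, r--
l=2 r=6: |0|<=|6| out[5]=36, r--
l=2 r=5: |0|<=|5| out[4]=25, r--
l=2 r=4: |0|<=|4| out[3]=16, r--
l=2 r=3: |0|<=|2| out[2]=4, r--
l=2 r=2: |0|<=|0| out[1]=0, r--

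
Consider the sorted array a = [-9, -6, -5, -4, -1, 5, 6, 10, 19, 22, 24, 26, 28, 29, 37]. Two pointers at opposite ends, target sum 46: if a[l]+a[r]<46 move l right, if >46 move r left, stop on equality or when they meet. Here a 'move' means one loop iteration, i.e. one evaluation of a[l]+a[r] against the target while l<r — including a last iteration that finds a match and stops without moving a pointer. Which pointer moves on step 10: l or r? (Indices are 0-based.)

r

l=0 r=14: -9+37=28 <46, l++
l=1 r=14: -6+37=31 <46, l++
l=2 r=14: -5+37=32 <46, l++
l=3 r=14: -4+37=33 <46, l++
l=4 r=14: -1+37=36 <46, l++
l=5 r=14: 5+37=42 <46, l++
l=6 r=14: 6+37=43 <46, l++
l=7 r=14: 10+37=47 >46, r--
l=7 r=13: 10+29=39 <46, l++
l=8 r=13: 19+29=48 >46, r--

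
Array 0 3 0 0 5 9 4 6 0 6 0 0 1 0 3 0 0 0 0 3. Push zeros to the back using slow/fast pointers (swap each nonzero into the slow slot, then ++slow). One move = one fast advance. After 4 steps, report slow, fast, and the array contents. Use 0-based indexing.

slow=1, fast=4, a=[3, 0, 0, 0, 5, 9, 4, 6, 0, 6, 0, 0, 1, 0, 3, 0, 0, 0, 0, 3]

(s=0,f=0) a[fast]=0 → fast++
(s=0,f=1) a[fast]=3≠0 swap→a[0]=3 → slow++,fast++
(s=1,f=2) a[fast]=0 → fast++
(s=1,f=3) a[fast]=0 → fast++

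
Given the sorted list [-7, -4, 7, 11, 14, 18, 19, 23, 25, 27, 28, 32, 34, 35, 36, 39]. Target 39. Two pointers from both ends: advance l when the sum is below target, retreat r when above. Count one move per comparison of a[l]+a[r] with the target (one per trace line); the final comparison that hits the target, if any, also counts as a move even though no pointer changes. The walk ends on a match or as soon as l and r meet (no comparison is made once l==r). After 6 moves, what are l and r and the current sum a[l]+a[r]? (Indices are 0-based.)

l=2, r=11, sum=39

l=0 r=15: -7+39=32 <39, l++
l=1 r=15: -4+39=35 <39, l++
l=2 r=15: 7+39=46 >39, r--
l=2 r=14: 7+36=43 >39, r--
l=2 r=13: 7+35=42 >39, r--
l=2 r=12: 7+34=41 >39, r--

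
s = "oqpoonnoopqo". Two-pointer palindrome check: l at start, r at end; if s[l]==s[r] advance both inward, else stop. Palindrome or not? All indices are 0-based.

palindrome

l=0 r=11: 'o'=='o', l++,r--
l=1 r=10: 'q'=='q', l++,r--
l=2 r=9: 'p'=='p', l++,r--
l=3 r=8: 'o'=='o', l++,r--
l=4 r=7: 'o'=='o', l++,r--
l=5 r=6: 'n'=='n', l++,r--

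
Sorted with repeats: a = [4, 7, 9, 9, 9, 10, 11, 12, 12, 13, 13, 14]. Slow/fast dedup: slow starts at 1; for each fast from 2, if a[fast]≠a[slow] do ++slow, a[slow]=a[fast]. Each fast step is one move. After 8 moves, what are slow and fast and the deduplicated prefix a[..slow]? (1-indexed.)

slow=1 fast=2: a[fast]=7≠a[slow]=4 write a[2]=7, slow++,fast++
slow=2 fast=3: a[fast]=9≠a[slow]=7 write a[3]=9, slow++,fast++
slow=3 fast=4: a[fast]=9=a[slow] dup, fast++
slow=3 fast=5: a[fast]=9=a[slow] dup, fast++
slow=3 fast=6: a[fast]=10≠a[slow]=9 write a[4]=10, slow++,fast++
slow=4 fast=7: a[fast]=11≠a[slow]=10 write a[5]=11, slow++,fast++
slow=5 fast=8: a[fast]=12≠a[slow]=11 write a[6]=12, slow++,fast++
slow=6 fast=9: a[fast]=12=a[slow] dup, fast++

slow=6, fast=10, prefix=[4, 7, 9, 10, 11, 12]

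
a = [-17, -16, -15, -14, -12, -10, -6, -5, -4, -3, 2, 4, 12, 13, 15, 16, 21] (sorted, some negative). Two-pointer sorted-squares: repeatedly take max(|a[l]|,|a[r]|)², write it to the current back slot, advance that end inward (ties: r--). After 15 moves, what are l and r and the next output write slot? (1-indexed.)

l=10, r=11, next write slot=2

[1,17] |-17|<=|21| out[17]=441 → r--
[1,16] |-17|>|16| out[16]=289 → l++
[2,16] |-16|<=|16| out[15]=256 → r--
[2,15] |-16|>|15| out[14]=256 → l++
[3,15] |-15|<=|15| out[13]=225 → r--
[3,14] |-15|>|13| out[12]=225 → l++
[4,14] |-14|>|13| out[11]=196 → l++
[5,14] |-12|<=|13| out[10]=169 → r--
[5,13] |-12|<=|12| out[9]=144 → r--
[5,12] |-12|>|4| out[8]=144 → l++
[6,12] |-10|>|4| out[7]=100 → l++
[7,12] |-6|>|4| out[6]=36 → l++
[8,12] |-5|>|4| out[5]=25 → l++
[9,12] |-4|<=|4| out[4]=16 → r--
[9,11] |-4|>|2| out[3]=16 → l++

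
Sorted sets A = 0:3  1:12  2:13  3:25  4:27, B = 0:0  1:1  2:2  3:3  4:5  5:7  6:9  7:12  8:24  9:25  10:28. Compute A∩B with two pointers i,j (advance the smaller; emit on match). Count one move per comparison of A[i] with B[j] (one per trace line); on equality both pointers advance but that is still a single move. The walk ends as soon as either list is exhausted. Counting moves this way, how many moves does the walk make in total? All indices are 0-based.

i=0 j=0: 3>0, j++
i=0 j=1: 3>1, j++
i=0 j=2: 3>2, j++
i=0 j=3: 3==3 emit, i++,j++
i=1 j=4: 12>5, j++
i=1 j=5: 12>7, j++
i=1 j=6: 12>9, j++
i=1 j=7: 12==12 emit, i++,j++
i=2 j=8: 13<24, i++
i=3 j=8: 25>24, j++
i=3 j=9: 25==25 emit, i++,j++
i=4 j=10: 27<28, i++

12 moves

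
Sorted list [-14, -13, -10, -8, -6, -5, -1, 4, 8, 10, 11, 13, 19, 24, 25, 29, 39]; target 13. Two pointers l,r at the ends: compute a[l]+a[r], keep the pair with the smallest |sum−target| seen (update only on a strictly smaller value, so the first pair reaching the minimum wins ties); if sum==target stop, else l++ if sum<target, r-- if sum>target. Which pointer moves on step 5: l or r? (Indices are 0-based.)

r

l=0 r=16: -14+39=25 d=12 *, r--
l=0 r=15: -14+29=15 d=2 *, r--
l=0 r=14: -14+25=11 d=2, l++
l=1 r=14: -13+25=12 d=1 *, l++
l=2 r=14: -10+25=15 d=2, r--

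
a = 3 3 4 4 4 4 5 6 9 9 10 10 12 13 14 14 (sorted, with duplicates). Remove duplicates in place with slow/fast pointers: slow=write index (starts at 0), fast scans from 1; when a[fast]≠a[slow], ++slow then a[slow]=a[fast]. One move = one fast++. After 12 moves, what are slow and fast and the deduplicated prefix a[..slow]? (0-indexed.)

slow=6, fast=13, prefix=[3, 4, 5, 6, 9, 10, 12]

slow=0 fast=1: a[fast]=3=a[slow] dup, fast++
slow=0 fast=2: a[fast]=4≠a[slow]=3 write a[1]=4, slow++,fast++
slow=1 fast=3: a[fast]=4=a[slow] dup, fast++
slow=1 fast=4: a[fast]=4=a[slow] dup, fast++
slow=1 fast=5: a[fast]=4=a[slow] dup, fast++
slow=1 fast=6: a[fast]=5≠a[slow]=4 write a[2]=5, slow++,fast++
slow=2 fast=7: a[fast]=6≠a[slow]=5 write a[3]=6, slow++,fast++
slow=3 fast=8: a[fast]=9≠a[slow]=6 write a[4]=9, slow++,fast++
slow=4 fast=9: a[fast]=9=a[slow] dup, fast++
slow=4 fast=10: a[fast]=10≠a[slow]=9 write a[5]=10, slow++,fast++
slow=5 fast=11: a[fast]=10=a[slow] dup, fast++
slow=5 fast=12: a[fast]=12≠a[slow]=10 write a[6]=12, slow++,fast++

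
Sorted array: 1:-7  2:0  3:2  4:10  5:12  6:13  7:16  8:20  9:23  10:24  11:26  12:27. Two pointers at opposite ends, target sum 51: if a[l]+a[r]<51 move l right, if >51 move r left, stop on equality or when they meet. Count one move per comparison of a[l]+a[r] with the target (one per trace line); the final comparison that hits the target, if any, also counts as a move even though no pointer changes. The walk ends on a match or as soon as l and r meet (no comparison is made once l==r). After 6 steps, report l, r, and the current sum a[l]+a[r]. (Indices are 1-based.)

l=7, r=12, sum=43

l=1 r=12: -7+27=20 <51, l++
l=2 r=12: 0+27=27 <51, l++
l=3 r=12: 2+27=29 <51, l++
l=4 r=12: 10+27=37 <51, l++
l=5 r=12: 12+27=39 <51, l++
l=6 r=12: 13+27=40 <51, l++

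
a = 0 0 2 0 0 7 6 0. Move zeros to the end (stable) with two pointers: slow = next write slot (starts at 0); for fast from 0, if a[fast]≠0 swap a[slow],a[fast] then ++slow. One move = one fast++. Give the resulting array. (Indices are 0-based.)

[2, 7, 6, 0, 0, 0, 0, 0]

(s=0,f=0) a[fast]=0 → fast++
(s=0,f=1) a[fast]=0 → fast++
(s=0,f=2) a[fast]=2≠0 swap→a[0]=2 → slow++,fast++
(s=1,f=3) a[fast]=0 → fast++
(s=1,f=4) a[fast]=0 → fast++
(s=1,f=5) a[fast]=7≠0 swap→a[1]=7 → slow++,fast++
(s=2,f=6) a[fast]=6≠0 swap→a[2]=6 → slow++,fast++
(s=3,f=7) a[fast]=0 → fast++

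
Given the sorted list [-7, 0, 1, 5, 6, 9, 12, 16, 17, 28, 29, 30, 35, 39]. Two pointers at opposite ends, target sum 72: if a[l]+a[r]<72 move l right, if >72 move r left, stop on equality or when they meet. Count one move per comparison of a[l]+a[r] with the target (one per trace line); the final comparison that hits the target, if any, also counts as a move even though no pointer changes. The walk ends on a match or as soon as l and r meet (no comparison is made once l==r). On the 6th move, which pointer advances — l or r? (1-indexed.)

[1,14] -7+39=32 <72 → l++
[2,14] 0+39=39 <72 → l++
[3,14] 1+39=40 <72 → l++
[4,14] 5+39=44 <72 → l++
[5,14] 6+39=45 <72 → l++
[6,14] 9+39=48 <72 → l++

l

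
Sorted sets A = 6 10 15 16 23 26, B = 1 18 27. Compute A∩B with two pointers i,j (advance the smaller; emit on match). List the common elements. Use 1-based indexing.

intersection = []

i=1 j=1: 6>1, j++
i=1 j=2: 6<18, i++
i=2 j=2: 10<18, i++
i=3 j=2: 15<18, i++
i=4 j=2: 16<18, i++
i=5 j=2: 23>18, j++
i=5 j=3: 23<27, i++
i=6 j=3: 26<27, i++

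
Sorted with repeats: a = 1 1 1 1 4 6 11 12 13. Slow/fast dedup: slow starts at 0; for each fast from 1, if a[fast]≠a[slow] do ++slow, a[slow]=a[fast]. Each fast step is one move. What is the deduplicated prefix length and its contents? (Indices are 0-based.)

length 6; prefix = [1, 4, 6, 11, 12, 13]

slow=0 fast=1: a[fast]=1=a[slow] dup, fast++
slow=0 fast=2: a[fast]=1=a[slow] dup, fast++
slow=0 fast=3: a[fast]=1=a[slow] dup, fast++
slow=0 fast=4: a[fast]=4≠a[slow]=1 write a[1]=4, slow++,fast++
slow=1 fast=5: a[fast]=6≠a[slow]=4 write a[2]=6, slow++,fast++
slow=2 fast=6: a[fast]=11≠a[slow]=6 write a[3]=11, slow++,fast++
slow=3 fast=7: a[fast]=12≠a[slow]=11 write a[4]=12, slow++,fast++
slow=4 fast=8: a[fast]=13≠a[slow]=12 write a[5]=13, slow++,fast++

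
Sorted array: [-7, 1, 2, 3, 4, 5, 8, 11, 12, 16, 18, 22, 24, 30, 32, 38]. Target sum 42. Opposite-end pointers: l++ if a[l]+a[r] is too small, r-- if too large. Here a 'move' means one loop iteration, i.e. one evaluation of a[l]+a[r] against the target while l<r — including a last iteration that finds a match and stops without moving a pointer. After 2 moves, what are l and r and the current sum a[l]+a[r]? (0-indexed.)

l=0 r=15: -7+38=31 <42, l++
l=1 r=15: 1+38=39 <42, l++

l=2, r=15, sum=40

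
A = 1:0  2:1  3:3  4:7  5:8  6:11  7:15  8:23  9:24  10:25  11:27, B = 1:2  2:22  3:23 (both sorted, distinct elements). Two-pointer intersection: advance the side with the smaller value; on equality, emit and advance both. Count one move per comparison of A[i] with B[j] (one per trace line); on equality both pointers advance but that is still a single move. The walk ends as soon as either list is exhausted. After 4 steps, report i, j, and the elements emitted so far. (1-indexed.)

i=1 j=1: 0<2, i++
i=2 j=1: 1<2, i++
i=3 j=1: 3>2, j++
i=3 j=2: 3<22, i++

i=4, j=2, emitted=[]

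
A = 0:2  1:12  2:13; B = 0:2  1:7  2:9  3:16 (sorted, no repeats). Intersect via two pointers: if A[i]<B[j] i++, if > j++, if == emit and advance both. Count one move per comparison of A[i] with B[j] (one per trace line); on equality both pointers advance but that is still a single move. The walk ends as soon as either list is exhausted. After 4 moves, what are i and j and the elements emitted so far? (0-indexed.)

i=2, j=3, emitted=[2]

[i=0,j=0] 2==2 emit → i++,j++
[i=1,j=1] 12>7 → j++
[i=1,j=2] 12>9 → j++
[i=1,j=3] 12<16 → i++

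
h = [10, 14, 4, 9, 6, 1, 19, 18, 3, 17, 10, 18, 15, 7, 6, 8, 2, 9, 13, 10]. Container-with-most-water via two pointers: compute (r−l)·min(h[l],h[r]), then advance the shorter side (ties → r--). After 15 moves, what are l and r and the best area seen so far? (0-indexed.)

l=6, r=10, best area=221

[0,19] min(10,10)*19=190 best=190 * → r--
[0,18] min(10,13)*18=180 best=190 → l++
[1,18] min(14,13)*17=221 best=221 * → r--
[1,17] min(14,9)*16=144 best=221 → r--
[1,16] min(14,2)*15=30 best=221 → r--
[1,15] min(14,8)*14=112 best=221 → r--
[1,14] min(14,6)*13=78 best=221 → r--
[1,13] min(14,7)*12=84 best=221 → r--
[1,12] min(14,15)*11=154 best=221 → l++
[2,12] min(4,15)*10=40 best=221 → l++
[3,12] min(9,15)*9=81 best=221 → l++
[4,12] min(6,15)*8=48 best=221 → l++
[5,12] min(1,15)*7=7 best=221 → l++
[6,12] min(19,15)*6=90 best=221 → r--
[6,11] min(19,18)*5=90 best=221 → r--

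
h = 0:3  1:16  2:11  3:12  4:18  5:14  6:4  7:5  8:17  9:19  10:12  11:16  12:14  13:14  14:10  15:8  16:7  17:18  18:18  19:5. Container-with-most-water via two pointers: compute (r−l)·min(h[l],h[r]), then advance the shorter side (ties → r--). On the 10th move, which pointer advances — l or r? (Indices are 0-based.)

[0,19] min(3,5)*19=57 best=57 * → l++
[1,19] min(16,5)*18=90 best=90 * → r--
[1,18] min(16,18)*17=272 best=272 * → l++
[2,18] min(11,18)*16=176 best=272 → l++
[3,18] min(12,18)*15=180 best=272 → l++
[4,18] min(18,18)*14=252 best=272 → r--
[4,17] min(18,18)*13=234 best=272 → r--
[4,16] min(18,7)*12=84 best=272 → r--
[4,15] min(18,8)*11=88 best=272 → r--
[4,14] min(18,10)*10=100 best=272 → r--

r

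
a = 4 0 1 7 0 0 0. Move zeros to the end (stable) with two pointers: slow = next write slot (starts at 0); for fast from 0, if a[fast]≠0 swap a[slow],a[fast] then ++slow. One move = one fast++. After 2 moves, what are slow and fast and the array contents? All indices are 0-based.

slow=0 fast=0: a[fast]=4≠0 swap→a[0]=4, slow++,fast++
slow=1 fast=1: a[fast]=0, fast++

slow=1, fast=2, a=[4, 0, 1, 7, 0, 0, 0]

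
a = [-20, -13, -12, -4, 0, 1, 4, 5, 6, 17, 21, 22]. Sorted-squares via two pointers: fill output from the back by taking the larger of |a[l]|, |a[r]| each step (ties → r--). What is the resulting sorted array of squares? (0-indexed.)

[0,11] |-20|<=|22| out[11]=484 → r--
[0,10] |-20|<=|21| out[10]=441 → r--
[0,9] |-20|>|17| out[9]=400 → l++
[1,9] |-13|<=|17| out[8]=289 → r--
[1,8] |-13|>|6| out[7]=169 → l++
[2,8] |-12|>|6| out[6]=144 → l++
[3,8] |-4|<=|6| out[5]=36 → r--
[3,7] |-4|<=|5| out[4]=25 → r--
[3,6] |-4|<=|4| out[3]=16 → r--
[3,5] |-4|>|1| out[2]=16 → l++
[4,5] |0|<=|1| out[1]=1 → r--
[4,4] |0|<=|0| out[0]=0 → r--

[0, 1, 16, 16, 25, 36, 144, 169, 289, 400, 441, 484]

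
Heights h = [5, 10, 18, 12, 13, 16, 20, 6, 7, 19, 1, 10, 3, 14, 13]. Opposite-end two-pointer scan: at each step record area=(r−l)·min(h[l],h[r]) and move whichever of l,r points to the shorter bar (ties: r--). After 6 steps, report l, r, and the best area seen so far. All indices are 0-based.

l=2, r=10, best area=156

[0,14] min(5,13)*14=70 best=70 * → l++
[1,14] min(10,13)*13=130 best=130 * → l++
[2,14] min(18,13)*12=156 best=156 * → r--
[2,13] min(18,14)*11=154 best=156 → r--
[2,12] min(18,3)*10=30 best=156 → r--
[2,11] min(18,10)*9=90 best=156 → r--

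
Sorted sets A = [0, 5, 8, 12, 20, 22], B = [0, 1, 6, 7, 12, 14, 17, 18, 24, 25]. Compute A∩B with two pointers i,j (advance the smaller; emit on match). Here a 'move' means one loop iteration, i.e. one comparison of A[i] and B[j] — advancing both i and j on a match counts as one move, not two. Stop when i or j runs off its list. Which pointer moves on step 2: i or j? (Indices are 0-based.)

j

i=0 j=0: 0==0 emit, i++,j++
i=1 j=1: 5>1, j++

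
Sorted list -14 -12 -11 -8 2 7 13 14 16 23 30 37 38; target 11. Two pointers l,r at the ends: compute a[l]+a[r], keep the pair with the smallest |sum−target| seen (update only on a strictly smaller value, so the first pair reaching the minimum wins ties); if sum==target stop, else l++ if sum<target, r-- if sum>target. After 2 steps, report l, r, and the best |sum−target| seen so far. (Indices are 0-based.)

l=0, r=10, best |Δ|=12

[0,12] -14+38=24 d=13 * → r--
[0,11] -14+37=23 d=12 * → r--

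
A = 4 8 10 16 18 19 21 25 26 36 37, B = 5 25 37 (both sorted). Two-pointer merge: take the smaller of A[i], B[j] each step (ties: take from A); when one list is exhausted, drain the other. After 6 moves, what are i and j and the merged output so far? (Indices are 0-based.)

i=5, j=1, merged so far=[4, 5, 8, 10, 16, 18]

[i=0,j=0] A[i]=4<=B[j]=5 take 4 → i++
[i=1,j=0] A[i]=8>B[j]=5 take 5 → j++
[i=1,j=1] A[i]=8<=B[j]=25 take 8 → i++
[i=2,j=1] A[i]=10<=B[j]=25 take 10 → i++
[i=3,j=1] A[i]=16<=B[j]=25 take 16 → i++
[i=4,j=1] A[i]=18<=B[j]=25 take 18 → i++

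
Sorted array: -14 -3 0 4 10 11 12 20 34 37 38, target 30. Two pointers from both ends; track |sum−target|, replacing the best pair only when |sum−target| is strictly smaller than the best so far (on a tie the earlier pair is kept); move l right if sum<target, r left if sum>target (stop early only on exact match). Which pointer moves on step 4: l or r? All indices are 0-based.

r

l=0 r=10: -14+38=24 d=6 *, l++
l=1 r=10: -3+38=35 d=5 *, r--
l=1 r=9: -3+37=34 d=4 *, r--
l=1 r=8: -3+34=31 d=1 *, r--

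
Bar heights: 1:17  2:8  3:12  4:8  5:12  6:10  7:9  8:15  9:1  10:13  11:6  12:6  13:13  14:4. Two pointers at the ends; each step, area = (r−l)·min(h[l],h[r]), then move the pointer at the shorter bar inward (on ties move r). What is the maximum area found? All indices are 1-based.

max area = 156

[1,14] min(17,4)*13=52 best=52 * → r--
[1,13] min(17,13)*12=156 best=156 * → r--
[1,12] min(17,6)*11=66 best=156 → r--
[1,11] min(17,6)*10=60 best=156 → r--
[1,10] min(17,13)*9=117 best=156 → r--
[1,9] min(17,1)*8=8 best=156 → r--
[1,8] min(17,15)*7=105 best=156 → r--
[1,7] min(17,9)*6=54 best=156 → r--
[1,6] min(17,10)*5=50 best=156 → r--
[1,5] min(17,12)*4=48 best=156 → r--
[1,4] min(17,8)*3=24 best=156 → r--
[1,3] min(17,12)*2=24 best=156 → r--
[1,2] min(17,8)*1=8 best=156 → r--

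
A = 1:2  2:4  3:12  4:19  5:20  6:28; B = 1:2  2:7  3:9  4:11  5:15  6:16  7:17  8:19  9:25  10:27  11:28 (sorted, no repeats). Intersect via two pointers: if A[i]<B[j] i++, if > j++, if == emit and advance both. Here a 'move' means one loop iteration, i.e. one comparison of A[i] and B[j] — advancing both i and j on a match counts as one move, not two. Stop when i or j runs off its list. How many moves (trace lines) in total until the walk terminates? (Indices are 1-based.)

14 moves

[i=1,j=1] 2==2 emit → i++,j++
[i=2,j=2] 4<7 → i++
[i=3,j=2] 12>7 → j++
[i=3,j=3] 12>9 → j++
[i=3,j=4] 12>11 → j++
[i=3,j=5] 12<15 → i++
[i=4,j=5] 19>15 → j++
[i=4,j=6] 19>16 → j++
[i=4,j=7] 19>17 → j++
[i=4,j=8] 19==19 emit → i++,j++
[i=5,j=9] 20<25 → i++
[i=6,j=9] 28>25 → j++
[i=6,j=10] 28>27 → j++
[i=6,j=11] 28==28 emit → i++,j++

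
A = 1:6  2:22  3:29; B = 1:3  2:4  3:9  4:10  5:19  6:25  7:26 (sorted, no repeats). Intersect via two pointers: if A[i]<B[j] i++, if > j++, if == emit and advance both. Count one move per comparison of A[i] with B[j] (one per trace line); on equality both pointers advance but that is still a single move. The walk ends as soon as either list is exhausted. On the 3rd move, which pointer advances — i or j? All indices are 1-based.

i

[i=1,j=1] 6>3 → j++
[i=1,j=2] 6>4 → j++
[i=1,j=3] 6<9 → i++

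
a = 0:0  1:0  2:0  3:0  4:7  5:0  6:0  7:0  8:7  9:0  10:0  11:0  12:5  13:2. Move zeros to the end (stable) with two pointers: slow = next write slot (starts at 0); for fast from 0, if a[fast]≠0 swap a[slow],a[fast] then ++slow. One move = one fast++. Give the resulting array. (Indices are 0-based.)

slow=0 fast=0: a[fast]=0, fast++
slow=0 fast=1: a[fast]=0, fast++
slow=0 fast=2: a[fast]=0, fast++
slow=0 fast=3: a[fast]=0, fast++
slow=0 fast=4: a[fast]=7≠0 swap→a[0]=7, slow++,fast++
slow=1 fast=5: a[fast]=0, fast++
slow=1 fast=6: a[fast]=0, fast++
slow=1 fast=7: a[fast]=0, fast++
slow=1 fast=8: a[fast]=7≠0 swap→a[1]=7, slow++,fast++
slow=2 fast=9: a[fast]=0, fast++
slow=2 fast=10: a[fast]=0, fast++
slow=2 fast=11: a[fast]=0, fast++
slow=2 fast=12: a[fast]=5≠0 swap→a[2]=5, slow++,fast++
slow=3 fast=13: a[fast]=2≠0 swap→a[3]=2, slow++,fast++

[7, 7, 5, 2, 0, 0, 0, 0, 0, 0, 0, 0, 0, 0]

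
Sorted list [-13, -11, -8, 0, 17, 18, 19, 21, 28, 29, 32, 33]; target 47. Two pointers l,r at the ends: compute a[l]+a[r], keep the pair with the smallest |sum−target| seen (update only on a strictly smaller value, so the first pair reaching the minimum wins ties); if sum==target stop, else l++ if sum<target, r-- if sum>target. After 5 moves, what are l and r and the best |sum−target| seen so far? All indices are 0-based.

l=4, r=10, best |Δ|=3

l=0 r=11: -13+33=20 d=27 *, l++
l=1 r=11: -11+33=22 d=25 *, l++
l=2 r=11: -8+33=25 d=22 *, l++
l=3 r=11: 0+33=33 d=14 *, l++
l=4 r=11: 17+33=50 d=3 *, r--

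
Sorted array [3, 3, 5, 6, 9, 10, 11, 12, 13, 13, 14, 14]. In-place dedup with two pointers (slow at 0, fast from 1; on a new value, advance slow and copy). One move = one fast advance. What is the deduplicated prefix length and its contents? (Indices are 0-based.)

slow=0 fast=1: a[fast]=3=a[slow] dup, fast++
slow=0 fast=2: a[fast]=5≠a[slow]=3 write a[1]=5, slow++,fast++
slow=1 fast=3: a[fast]=6≠a[slow]=5 write a[2]=6, slow++,fast++
slow=2 fast=4: a[fast]=9≠a[slow]=6 write a[3]=9, slow++,fast++
slow=3 fast=5: a[fast]=10≠a[slow]=9 write a[4]=10, slow++,fast++
slow=4 fast=6: a[fast]=11≠a[slow]=10 write a[5]=11, slow++,fast++
slow=5 fast=7: a[fast]=12≠a[slow]=11 write a[6]=12, slow++,fast++
slow=6 fast=8: a[fast]=13≠a[slow]=12 write a[7]=13, slow++,fast++
slow=7 fast=9: a[fast]=13=a[slow] dup, fast++
slow=7 fast=10: a[fast]=14≠a[slow]=13 write a[8]=14, slow++,fast++
slow=8 fast=11: a[fast]=14=a[slow] dup, fast++

length 9; prefix = [3, 5, 6, 9, 10, 11, 12, 13, 14]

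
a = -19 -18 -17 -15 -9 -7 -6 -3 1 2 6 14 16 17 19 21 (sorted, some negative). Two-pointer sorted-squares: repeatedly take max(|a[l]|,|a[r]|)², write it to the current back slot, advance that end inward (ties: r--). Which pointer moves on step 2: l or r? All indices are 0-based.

r

l=0 r=15: |-19|<=|21| out[15]=441, r--
l=0 r=14: |-19|<=|19| out[14]=361, r--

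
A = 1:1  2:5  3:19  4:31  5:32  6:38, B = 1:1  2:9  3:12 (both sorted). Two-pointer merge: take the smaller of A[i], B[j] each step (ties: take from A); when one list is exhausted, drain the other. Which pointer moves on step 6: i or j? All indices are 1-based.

i

[i=1,j=1] A[i]=1<=B[j]=1 take 1 → i++
[i=2,j=1] A[i]=5>B[j]=1 take 1 → j++
[i=2,j=2] A[i]=5<=B[j]=9 take 5 → i++
[i=3,j=2] A[i]=19>B[j]=9 take 9 → j++
[i=3,j=3] A[i]=19>B[j]=12 take 12 → j++
[i=3,j=4] B done, take A[i]=19 → i++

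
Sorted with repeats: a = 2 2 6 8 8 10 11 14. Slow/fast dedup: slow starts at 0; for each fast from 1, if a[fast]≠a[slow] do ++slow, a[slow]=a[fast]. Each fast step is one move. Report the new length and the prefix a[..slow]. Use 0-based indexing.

length 6; prefix = [2, 6, 8, 10, 11, 14]

slow=0 fast=1: a[fast]=2=a[slow] dup, fast++
slow=0 fast=2: a[fast]=6≠a[slow]=2 write a[1]=6, slow++,fast++
slow=1 fast=3: a[fast]=8≠a[slow]=6 write a[2]=8, slow++,fast++
slow=2 fast=4: a[fast]=8=a[slow] dup, fast++
slow=2 fast=5: a[fast]=10≠a[slow]=8 write a[3]=10, slow++,fast++
slow=3 fast=6: a[fast]=11≠a[slow]=10 write a[4]=11, slow++,fast++
slow=4 fast=7: a[fast]=14≠a[slow]=11 write a[5]=14, slow++,fast++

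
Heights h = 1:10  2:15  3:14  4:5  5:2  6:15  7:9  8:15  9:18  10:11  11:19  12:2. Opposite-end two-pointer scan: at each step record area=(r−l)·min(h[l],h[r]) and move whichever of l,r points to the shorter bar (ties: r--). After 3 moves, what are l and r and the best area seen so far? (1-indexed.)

l=3, r=11, best area=135

l=1 r=12: min(10,2)*11=22 best=22 *, r--
l=1 r=11: min(10,19)*10=100 best=100 *, l++
l=2 r=11: min(15,19)*9=135 best=135 *, l++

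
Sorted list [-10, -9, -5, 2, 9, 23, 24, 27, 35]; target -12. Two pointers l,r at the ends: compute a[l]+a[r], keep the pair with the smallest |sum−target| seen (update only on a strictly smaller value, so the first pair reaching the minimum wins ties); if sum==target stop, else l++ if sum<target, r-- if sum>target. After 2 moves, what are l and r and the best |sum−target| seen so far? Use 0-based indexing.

l=0 r=8: -10+35=25 d=37 *, r--
l=0 r=7: -10+27=17 d=29 *, r--

l=0, r=6, best |Δ|=29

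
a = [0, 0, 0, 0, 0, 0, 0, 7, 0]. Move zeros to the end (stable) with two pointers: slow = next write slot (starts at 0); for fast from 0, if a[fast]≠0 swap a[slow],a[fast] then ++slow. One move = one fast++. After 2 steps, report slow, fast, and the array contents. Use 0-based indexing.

slow=0 fast=0: a[fast]=0, fast++
slow=0 fast=1: a[fast]=0, fast++

slow=0, fast=2, a=[0, 0, 0, 0, 0, 0, 0, 7, 0]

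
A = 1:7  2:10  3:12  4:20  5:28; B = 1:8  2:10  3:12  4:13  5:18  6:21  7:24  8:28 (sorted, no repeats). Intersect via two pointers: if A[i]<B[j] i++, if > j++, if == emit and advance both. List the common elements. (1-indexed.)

[i=1,j=1] 7<8 → i++
[i=2,j=1] 10>8 → j++
[i=2,j=2] 10==10 emit → i++,j++
[i=3,j=3] 12==12 emit → i++,j++
[i=4,j=4] 20>13 → j++
[i=4,j=5] 20>18 → j++
[i=4,j=6] 20<21 → i++
[i=5,j=6] 28>21 → j++
[i=5,j=7] 28>24 → j++
[i=5,j=8] 28==28 emit → i++,j++

intersection = [10, 12, 28]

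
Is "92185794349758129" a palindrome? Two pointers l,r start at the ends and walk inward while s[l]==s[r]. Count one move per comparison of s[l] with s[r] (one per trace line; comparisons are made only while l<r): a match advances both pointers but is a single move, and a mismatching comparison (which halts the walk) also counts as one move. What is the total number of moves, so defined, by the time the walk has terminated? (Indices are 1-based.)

8 moves

l=1 r=17: '9'=='9', l++,r--
l=2 r=16: '2'=='2', l++,r--
l=3 r=15: '1'=='1', l++,r--
l=4 r=14: '8'=='8', l++,r--
l=5 r=13: '5'=='5', l++,r--
l=6 r=12: '7'=='7', l++,r--
l=7 r=11: '9'=='9', l++,r--
l=8 r=10: '4'=='4', l++,r--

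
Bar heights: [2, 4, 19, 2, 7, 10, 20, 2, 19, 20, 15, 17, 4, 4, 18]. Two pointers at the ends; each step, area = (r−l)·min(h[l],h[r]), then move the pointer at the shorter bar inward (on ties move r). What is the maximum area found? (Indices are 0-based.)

l=0 r=14: min(2,18)*14=28 best=28 *, l++
l=1 r=14: min(4,18)*13=52 best=52 *, l++
l=2 r=14: min(19,18)*12=216 best=216 *, r--
l=2 r=13: min(19,4)*11=44 best=216, r--
l=2 r=12: min(19,4)*10=40 best=216, r--
l=2 r=11: min(19,17)*9=153 best=216, r--
l=2 r=10: min(19,15)*8=120 best=216, r--
l=2 r=9: min(19,20)*7=133 best=216, l++
l=3 r=9: min(2,20)*6=12 best=216, l++
l=4 r=9: min(7,20)*5=35 best=216, l++
l=5 r=9: min(10,20)*4=40 best=216, l++
l=6 r=9: min(20,20)*3=60 best=216, r--
l=6 r=8: min(20,19)*2=38 best=216, r--
l=6 r=7: min(20,2)*1=2 best=216, r--

max area = 216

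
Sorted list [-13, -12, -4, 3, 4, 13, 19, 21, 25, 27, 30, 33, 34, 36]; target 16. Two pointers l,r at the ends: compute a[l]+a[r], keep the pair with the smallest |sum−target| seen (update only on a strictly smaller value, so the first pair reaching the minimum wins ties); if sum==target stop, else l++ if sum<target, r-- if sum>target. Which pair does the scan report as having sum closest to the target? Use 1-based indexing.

pair (3, 13) with sum 16 (|Δ|=0)

[1,14] -13+36=23 d=7 * → r--
[1,13] -13+34=21 d=5 * → r--
[1,12] -13+33=20 d=4 * → r--
[1,11] -13+30=17 d=1 * → r--
[1,10] -13+27=14 d=2 → l++
[2,10] -12+27=15 d=1 → l++
[3,10] -4+27=23 d=7 → r--
[3,9] -4+25=21 d=5 → r--
[3,8] -4+21=17 d=1 → r--
[3,7] -4+19=15 d=1 → l++
[4,7] 3+19=22 d=6 → r--
[4,6] 3+13=16 d=0 * → stop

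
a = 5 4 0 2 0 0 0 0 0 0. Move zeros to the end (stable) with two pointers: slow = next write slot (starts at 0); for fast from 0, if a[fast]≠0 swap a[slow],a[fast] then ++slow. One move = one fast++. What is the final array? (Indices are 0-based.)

[5, 4, 2, 0, 0, 0, 0, 0, 0, 0]

slow=0 fast=0: a[fast]=5≠0 swap→a[0]=5, slow++,fast++
slow=1 fast=1: a[fast]=4≠0 swap→a[1]=4, slow++,fast++
slow=2 fast=2: a[fast]=0, fast++
slow=2 fast=3: a[fast]=2≠0 swap→a[2]=2, slow++,fast++
slow=3 fast=4: a[fast]=0, fast++
slow=3 fast=5: a[fast]=0, fast++
slow=3 fast=6: a[fast]=0, fast++
slow=3 fast=7: a[fast]=0, fast++
slow=3 fast=8: a[fast]=0, fast++
slow=3 fast=9: a[fast]=0, fast++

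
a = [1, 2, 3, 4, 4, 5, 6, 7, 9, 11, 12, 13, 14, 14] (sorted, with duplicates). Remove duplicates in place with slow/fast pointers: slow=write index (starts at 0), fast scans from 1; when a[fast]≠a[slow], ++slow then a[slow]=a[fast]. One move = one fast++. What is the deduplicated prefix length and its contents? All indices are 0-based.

(s=0,f=1) a[fast]=2≠a[slow]=1 write a[1]=2 → slow++,fast++
(s=1,f=2) a[fast]=3≠a[slow]=2 write a[2]=3 → slow++,fast++
(s=2,f=3) a[fast]=4≠a[slow]=3 write a[3]=4 → slow++,fast++
(s=3,f=4) a[fast]=4=a[slow] dup → fast++
(s=3,f=5) a[fast]=5≠a[slow]=4 write a[4]=5 → slow++,fast++
(s=4,f=6) a[fast]=6≠a[slow]=5 write a[5]=6 → slow++,fast++
(s=5,f=7) a[fast]=7≠a[slow]=6 write a[6]=7 → slow++,fast++
(s=6,f=8) a[fast]=9≠a[slow]=7 write a[7]=9 → slow++,fast++
(s=7,f=9) a[fast]=11≠a[slow]=9 write a[8]=11 → slow++,fast++
(s=8,f=10) a[fast]=12≠a[slow]=11 write a[9]=12 → slow++,fast++
(s=9,f=11) a[fast]=13≠a[slow]=12 write a[10]=13 → slow++,fast++
(s=10,f=12) a[fast]=14≠a[slow]=13 write a[11]=14 → slow++,fast++
(s=11,f=13) a[fast]=14=a[slow] dup → fast++

length 12; prefix = [1, 2, 3, 4, 5, 6, 7, 9, 11, 12, 13, 14]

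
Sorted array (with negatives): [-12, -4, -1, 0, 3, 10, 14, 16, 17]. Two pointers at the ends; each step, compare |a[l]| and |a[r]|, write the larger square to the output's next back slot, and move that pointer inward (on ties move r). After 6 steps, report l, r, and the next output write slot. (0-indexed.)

l=2, r=4, next write slot=2

l=0 r=8: |-12|<=|17| out[8]=289, r--
l=0 r=7: |-12|<=|16| out[7]=256, r--
l=0 r=6: |-12|<=|14| out[6]=196, r--
l=0 r=5: |-12|>|10| out[5]=144, l++
l=1 r=5: |-4|<=|10| out[4]=100, r--
l=1 r=4: |-4|>|3| out[3]=16, l++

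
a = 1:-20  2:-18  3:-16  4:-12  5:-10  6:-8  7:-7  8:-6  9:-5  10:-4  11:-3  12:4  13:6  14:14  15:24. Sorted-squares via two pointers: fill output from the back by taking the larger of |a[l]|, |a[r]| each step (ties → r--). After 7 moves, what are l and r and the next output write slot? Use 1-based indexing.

[1,15] |-20|<=|24| out[15]=576 → r--
[1,14] |-20|>|14| out[14]=400 → l++
[2,14] |-18|>|14| out[13]=324 → l++
[3,14] |-16|>|14| out[12]=256 → l++
[4,14] |-12|<=|14| out[11]=196 → r--
[4,13] |-12|>|6| out[10]=144 → l++
[5,13] |-10|>|6| out[9]=100 → l++

l=6, r=13, next write slot=8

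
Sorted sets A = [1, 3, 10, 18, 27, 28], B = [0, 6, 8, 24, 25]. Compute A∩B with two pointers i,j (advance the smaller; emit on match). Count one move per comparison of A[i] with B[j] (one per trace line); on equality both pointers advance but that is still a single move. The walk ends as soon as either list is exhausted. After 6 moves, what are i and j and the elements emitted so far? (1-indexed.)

i=1 j=1: 1>0, j++
i=1 j=2: 1<6, i++
i=2 j=2: 3<6, i++
i=3 j=2: 10>6, j++
i=3 j=3: 10>8, j++
i=3 j=4: 10<24, i++

i=4, j=4, emitted=[]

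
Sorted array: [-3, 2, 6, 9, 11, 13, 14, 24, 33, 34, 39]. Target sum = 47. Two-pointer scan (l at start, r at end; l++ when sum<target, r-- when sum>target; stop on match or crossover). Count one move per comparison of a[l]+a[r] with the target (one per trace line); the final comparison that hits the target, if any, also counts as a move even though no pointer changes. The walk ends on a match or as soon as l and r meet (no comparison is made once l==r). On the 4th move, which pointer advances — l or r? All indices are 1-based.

r

[1,11] -3+39=36 <47 → l++
[2,11] 2+39=41 <47 → l++
[3,11] 6+39=45 <47 → l++
[4,11] 9+39=48 >47 → r--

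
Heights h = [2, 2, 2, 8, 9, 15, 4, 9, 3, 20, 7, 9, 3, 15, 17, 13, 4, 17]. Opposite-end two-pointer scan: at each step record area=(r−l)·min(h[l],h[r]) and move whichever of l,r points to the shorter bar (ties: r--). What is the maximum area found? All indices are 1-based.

max area = 180

l=1 r=18: min(2,17)*17=34 best=34 *, l++
l=2 r=18: min(2,17)*16=32 best=34, l++
l=3 r=18: min(2,17)*15=30 best=34, l++
l=4 r=18: min(8,17)*14=112 best=112 *, l++
l=5 r=18: min(9,17)*13=117 best=117 *, l++
l=6 r=18: min(15,17)*12=180 best=180 *, l++
l=7 r=18: min(4,17)*11=44 best=180, l++
l=8 r=18: min(9,17)*10=90 best=180, l++
l=9 r=18: min(3,17)*9=27 best=180, l++
l=10 r=18: min(20,17)*8=136 best=180, r--
l=10 r=17: min(20,4)*7=28 best=180, r--
l=10 r=16: min(20,13)*6=78 best=180, r--
l=10 r=15: min(20,17)*5=85 best=180, r--
l=10 r=14: min(20,15)*4=60 best=180, r--
l=10 r=13: min(20,3)*3=9 best=180, r--
l=10 r=12: min(20,9)*2=18 best=180, r--
l=10 r=11: min(20,7)*1=7 best=180, r--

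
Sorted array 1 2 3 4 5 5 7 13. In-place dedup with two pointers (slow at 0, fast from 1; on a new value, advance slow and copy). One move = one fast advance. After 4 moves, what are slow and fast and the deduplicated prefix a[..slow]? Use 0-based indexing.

slow=4, fast=5, prefix=[1, 2, 3, 4, 5]

(s=0,f=1) a[fast]=2≠a[slow]=1 write a[1]=2 → slow++,fast++
(s=1,f=2) a[fast]=3≠a[slow]=2 write a[2]=3 → slow++,fast++
(s=2,f=3) a[fast]=4≠a[slow]=3 write a[3]=4 → slow++,fast++
(s=3,f=4) a[fast]=5≠a[slow]=4 write a[4]=5 → slow++,fast++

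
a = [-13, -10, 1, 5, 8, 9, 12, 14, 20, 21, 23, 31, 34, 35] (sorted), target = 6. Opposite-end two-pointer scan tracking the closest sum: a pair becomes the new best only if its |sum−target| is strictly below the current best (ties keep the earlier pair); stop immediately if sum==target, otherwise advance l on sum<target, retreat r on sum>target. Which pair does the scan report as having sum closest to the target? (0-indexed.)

pair (1, 5) with sum 6 (|Δ|=0)

l=0 r=13: -13+35=22 d=16 *, r--
l=0 r=12: -13+34=21 d=15 *, r--
l=0 r=11: -13+31=18 d=12 *, r--
l=0 r=10: -13+23=10 d=4 *, r--
l=0 r=9: -13+21=8 d=2 *, r--
l=0 r=8: -13+20=7 d=1 *, r--
l=0 r=7: -13+14=1 d=5, l++
l=1 r=7: -10+14=4 d=2, l++
l=2 r=7: 1+14=15 d=9, r--
l=2 r=6: 1+12=13 d=7, r--
l=2 r=5: 1+9=10 d=4, r--
l=2 r=4: 1+8=9 d=3, r--
l=2 r=3: 1+5=6 d=0 *, stop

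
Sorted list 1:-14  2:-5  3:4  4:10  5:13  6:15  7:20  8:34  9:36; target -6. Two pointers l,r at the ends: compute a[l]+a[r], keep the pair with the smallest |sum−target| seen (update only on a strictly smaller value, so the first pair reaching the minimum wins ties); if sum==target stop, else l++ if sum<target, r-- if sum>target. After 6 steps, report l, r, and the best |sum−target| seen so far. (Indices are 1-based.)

l=1 r=9: -14+36=22 d=28 *, r--
l=1 r=8: -14+34=20 d=26 *, r--
l=1 r=7: -14+20=6 d=12 *, r--
l=1 r=6: -14+15=1 d=7 *, r--
l=1 r=5: -14+13=-1 d=5 *, r--
l=1 r=4: -14+10=-4 d=2 *, r--

l=1, r=3, best |Δ|=2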